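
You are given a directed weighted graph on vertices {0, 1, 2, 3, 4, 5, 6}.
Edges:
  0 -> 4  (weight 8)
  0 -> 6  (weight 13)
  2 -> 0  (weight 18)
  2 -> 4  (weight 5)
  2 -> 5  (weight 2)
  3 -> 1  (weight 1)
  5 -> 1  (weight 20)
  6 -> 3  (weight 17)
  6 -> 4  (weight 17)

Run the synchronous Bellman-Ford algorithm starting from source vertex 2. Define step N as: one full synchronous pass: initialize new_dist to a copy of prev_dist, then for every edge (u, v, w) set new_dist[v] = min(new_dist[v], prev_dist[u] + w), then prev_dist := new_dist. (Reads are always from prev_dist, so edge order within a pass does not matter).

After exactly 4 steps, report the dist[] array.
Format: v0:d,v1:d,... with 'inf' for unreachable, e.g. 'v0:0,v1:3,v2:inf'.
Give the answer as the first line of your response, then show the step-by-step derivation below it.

v0:18,v1:22,v2:0,v3:48,v4:5,v5:2,v6:31

step 1: dist = v0:18,v1:inf,v2:0,v3:inf,v4:5,v5:2,v6:inf
step 2: dist = v0:18,v1:22,v2:0,v3:inf,v4:5,v5:2,v6:31
step 3: dist = v0:18,v1:22,v2:0,v3:48,v4:5,v5:2,v6:31
step 4: dist = v0:18,v1:22,v2:0,v3:48,v4:5,v5:2,v6:31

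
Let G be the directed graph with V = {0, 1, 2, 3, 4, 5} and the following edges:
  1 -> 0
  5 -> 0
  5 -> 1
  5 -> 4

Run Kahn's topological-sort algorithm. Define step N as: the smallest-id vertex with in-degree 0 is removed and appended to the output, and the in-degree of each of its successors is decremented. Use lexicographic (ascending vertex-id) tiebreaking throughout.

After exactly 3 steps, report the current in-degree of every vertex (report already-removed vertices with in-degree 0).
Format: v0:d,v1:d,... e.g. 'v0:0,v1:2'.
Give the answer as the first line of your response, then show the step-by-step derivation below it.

v0:1,v1:0,v2:0,v3:0,v4:0,v5:0

step 1: output 2; order=[2]; indeg=(2,1,0,0,1,0)
step 2: output 3; order=[2,3]; indeg=(2,1,0,0,1,0)
step 3: output 5; order=[2,3,5]; indeg=(1,0,0,0,0,0)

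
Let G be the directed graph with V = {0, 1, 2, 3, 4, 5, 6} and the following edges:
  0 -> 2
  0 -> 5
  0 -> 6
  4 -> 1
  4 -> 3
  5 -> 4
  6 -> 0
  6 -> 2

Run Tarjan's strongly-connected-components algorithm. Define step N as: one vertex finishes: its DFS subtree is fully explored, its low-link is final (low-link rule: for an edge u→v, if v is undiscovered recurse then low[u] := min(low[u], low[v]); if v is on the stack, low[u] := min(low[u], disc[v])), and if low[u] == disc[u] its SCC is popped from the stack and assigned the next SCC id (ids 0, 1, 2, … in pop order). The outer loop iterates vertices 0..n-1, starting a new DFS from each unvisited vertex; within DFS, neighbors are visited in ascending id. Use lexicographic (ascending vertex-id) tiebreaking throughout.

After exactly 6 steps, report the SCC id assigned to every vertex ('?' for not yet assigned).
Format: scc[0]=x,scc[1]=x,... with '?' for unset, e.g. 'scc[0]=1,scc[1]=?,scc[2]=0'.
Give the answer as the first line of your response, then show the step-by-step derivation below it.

scc[0]=?,scc[1]=1,scc[2]=0,scc[3]=2,scc[4]=3,scc[5]=4,scc[6]=?

step 1: low=(low[0]=0,low[1]=?,low[2]=1,low[3]=?,low[4]=?,low[5]=?,low[6]=?); scc=(scc[0]=?,scc[1]=?,scc[2]=0,scc[3]=?,scc[4]=?,scc[5]=?,scc[6]=?)
step 2: low=(low[0]=0,low[1]=4,low[2]=1,low[3]=?,low[4]=3,low[5]=2,low[6]=?); scc=(scc[0]=?,scc[1]=1,scc[2]=0,scc[3]=?,scc[4]=?,scc[5]=?,scc[6]=?)
step 3: low=(low[0]=0,low[1]=4,low[2]=1,low[3]=5,low[4]=3,low[5]=2,low[6]=?); scc=(scc[0]=?,scc[1]=1,scc[2]=0,scc[3]=2,scc[4]=?,scc[5]=?,scc[6]=?)
step 4: low=(low[0]=0,low[1]=4,low[2]=1,low[3]=5,low[4]=3,low[5]=2,low[6]=?); scc=(scc[0]=?,scc[1]=1,scc[2]=0,scc[3]=2,scc[4]=3,scc[5]=?,scc[6]=?)
step 5: low=(low[0]=0,low[1]=4,low[2]=1,low[3]=5,low[4]=3,low[5]=2,low[6]=?); scc=(scc[0]=?,scc[1]=1,scc[2]=0,scc[3]=2,scc[4]=3,scc[5]=4,scc[6]=?)
step 6: low=(low[0]=0,low[1]=4,low[2]=1,low[3]=5,low[4]=3,low[5]=2,low[6]=0); scc=(scc[0]=?,scc[1]=1,scc[2]=0,scc[3]=2,scc[4]=3,scc[5]=4,scc[6]=?)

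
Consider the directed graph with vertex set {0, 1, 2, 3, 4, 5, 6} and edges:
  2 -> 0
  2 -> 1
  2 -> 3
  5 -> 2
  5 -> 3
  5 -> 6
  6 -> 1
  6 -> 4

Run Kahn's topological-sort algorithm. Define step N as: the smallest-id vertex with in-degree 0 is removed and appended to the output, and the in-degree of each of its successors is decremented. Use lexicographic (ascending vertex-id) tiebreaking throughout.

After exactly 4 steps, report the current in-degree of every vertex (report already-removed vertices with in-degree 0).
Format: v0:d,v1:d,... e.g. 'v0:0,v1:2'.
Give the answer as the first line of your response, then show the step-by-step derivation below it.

v0:0,v1:1,v2:0,v3:0,v4:1,v5:0,v6:0

step 1: output 5; order=[5]; indeg=(1,2,0,1,1,0,0)
step 2: output 2; order=[5,2]; indeg=(0,1,0,0,1,0,0)
step 3: output 0; order=[5,2,0]; indeg=(0,1,0,0,1,0,0)
step 4: output 3; order=[5,2,0,3]; indeg=(0,1,0,0,1,0,0)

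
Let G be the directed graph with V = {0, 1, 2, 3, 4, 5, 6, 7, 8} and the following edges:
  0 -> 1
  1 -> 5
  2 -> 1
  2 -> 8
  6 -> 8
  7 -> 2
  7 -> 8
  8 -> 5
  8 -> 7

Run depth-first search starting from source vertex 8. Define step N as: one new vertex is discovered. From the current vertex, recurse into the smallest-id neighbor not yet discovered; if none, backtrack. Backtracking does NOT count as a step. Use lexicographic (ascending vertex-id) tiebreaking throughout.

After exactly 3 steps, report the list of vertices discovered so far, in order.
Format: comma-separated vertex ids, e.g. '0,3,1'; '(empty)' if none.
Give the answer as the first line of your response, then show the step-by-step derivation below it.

8,5,7

step 1: discover 8; path=8; order=8
step 2: discover 5; path=8>5; order=8,5
step 3: discover 7; path=8>7; order=8,5,7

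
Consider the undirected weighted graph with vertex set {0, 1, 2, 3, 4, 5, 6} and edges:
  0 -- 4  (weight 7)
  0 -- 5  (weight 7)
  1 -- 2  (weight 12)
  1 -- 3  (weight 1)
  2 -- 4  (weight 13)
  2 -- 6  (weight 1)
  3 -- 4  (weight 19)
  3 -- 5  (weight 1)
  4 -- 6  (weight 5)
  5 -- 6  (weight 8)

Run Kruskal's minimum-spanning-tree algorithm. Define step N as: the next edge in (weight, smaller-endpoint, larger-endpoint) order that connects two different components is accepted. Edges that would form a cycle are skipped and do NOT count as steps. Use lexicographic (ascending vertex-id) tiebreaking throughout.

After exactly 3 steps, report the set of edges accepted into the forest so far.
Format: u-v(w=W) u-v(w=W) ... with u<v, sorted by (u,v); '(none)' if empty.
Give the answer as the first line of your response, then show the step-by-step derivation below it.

1-3(w=1) 2-6(w=1) 3-5(w=1)

step 1: add edge 1-3 (w=1); MST = {1-3(w=1)}
step 2: add edge 2-6 (w=1); MST = {1-3(w=1) 2-6(w=1)}
step 3: add edge 3-5 (w=1); MST = {1-3(w=1) 2-6(w=1) 3-5(w=1)}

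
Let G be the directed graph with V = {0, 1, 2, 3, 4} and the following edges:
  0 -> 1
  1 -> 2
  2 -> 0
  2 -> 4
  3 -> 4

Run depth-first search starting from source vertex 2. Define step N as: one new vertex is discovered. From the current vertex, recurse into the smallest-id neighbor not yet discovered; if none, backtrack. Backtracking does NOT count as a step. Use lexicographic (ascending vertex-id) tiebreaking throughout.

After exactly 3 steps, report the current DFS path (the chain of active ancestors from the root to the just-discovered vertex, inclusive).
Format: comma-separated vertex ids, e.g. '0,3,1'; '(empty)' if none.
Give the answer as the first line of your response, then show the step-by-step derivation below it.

2,0,1

step 1: discover 2; path=2; order=2
step 2: discover 0; path=2>0; order=2,0
step 3: discover 1; path=2>0>1; order=2,0,1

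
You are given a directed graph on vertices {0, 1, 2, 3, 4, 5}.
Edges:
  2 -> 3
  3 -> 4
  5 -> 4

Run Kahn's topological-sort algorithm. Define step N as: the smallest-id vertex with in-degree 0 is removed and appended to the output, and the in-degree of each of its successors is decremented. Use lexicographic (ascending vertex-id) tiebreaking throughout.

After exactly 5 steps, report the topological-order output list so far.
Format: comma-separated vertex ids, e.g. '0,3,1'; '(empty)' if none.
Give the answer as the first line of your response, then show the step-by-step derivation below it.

0,1,2,3,5

step 1: output 0; order=[0]; indeg=(0,0,0,1,2,0)
step 2: output 1; order=[0,1]; indeg=(0,0,0,1,2,0)
step 3: output 2; order=[0,1,2]; indeg=(0,0,0,0,2,0)
step 4: output 3; order=[0,1,2,3]; indeg=(0,0,0,0,1,0)
step 5: output 5; order=[0,1,2,3,5]; indeg=(0,0,0,0,0,0)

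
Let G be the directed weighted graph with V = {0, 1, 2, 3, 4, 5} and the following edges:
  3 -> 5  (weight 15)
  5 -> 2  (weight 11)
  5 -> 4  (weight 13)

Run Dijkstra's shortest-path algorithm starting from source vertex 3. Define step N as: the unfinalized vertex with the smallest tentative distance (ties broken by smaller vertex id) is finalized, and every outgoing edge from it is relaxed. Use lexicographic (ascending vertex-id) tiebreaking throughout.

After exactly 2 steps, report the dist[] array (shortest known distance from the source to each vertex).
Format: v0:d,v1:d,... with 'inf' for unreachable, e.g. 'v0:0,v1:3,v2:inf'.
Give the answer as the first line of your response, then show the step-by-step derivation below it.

v0:inf,v1:inf,v2:26,v3:0,v4:28,v5:15

step 1: dist = v0:inf,v1:inf,v2:inf,v3:0,v4:inf,v5:15
step 2: dist = v0:inf,v1:inf,v2:26,v3:0,v4:28,v5:15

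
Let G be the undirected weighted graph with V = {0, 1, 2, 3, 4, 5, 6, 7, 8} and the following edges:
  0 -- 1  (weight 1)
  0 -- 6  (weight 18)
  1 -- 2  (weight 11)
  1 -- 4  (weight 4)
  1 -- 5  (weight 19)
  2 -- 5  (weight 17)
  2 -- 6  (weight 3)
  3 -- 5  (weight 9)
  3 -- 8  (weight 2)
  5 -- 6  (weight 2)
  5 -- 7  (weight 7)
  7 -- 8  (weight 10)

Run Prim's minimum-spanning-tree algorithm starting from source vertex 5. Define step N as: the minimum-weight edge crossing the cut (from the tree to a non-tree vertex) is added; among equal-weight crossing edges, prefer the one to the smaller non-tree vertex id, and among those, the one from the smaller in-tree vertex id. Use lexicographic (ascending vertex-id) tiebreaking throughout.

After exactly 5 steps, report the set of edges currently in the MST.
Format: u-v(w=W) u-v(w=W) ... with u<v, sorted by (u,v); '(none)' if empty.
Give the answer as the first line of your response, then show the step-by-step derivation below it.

2-6(w=3) 3-5(w=9) 3-8(w=2) 5-6(w=2) 5-7(w=7)

step 1: add edge 5-6 (w=2); MST = {5-6(w=2)}
step 2: add edge 2-6 (w=3); MST = {2-6(w=3) 5-6(w=2)}
step 3: add edge 5-7 (w=7); MST = {2-6(w=3) 5-6(w=2) 5-7(w=7)}
step 4: add edge 3-5 (w=9); MST = {2-6(w=3) 3-5(w=9) 5-6(w=2) 5-7(w=7)}
step 5: add edge 3-8 (w=2); MST = {2-6(w=3) 3-5(w=9) 3-8(w=2) 5-6(w=2) 5-7(w=7)}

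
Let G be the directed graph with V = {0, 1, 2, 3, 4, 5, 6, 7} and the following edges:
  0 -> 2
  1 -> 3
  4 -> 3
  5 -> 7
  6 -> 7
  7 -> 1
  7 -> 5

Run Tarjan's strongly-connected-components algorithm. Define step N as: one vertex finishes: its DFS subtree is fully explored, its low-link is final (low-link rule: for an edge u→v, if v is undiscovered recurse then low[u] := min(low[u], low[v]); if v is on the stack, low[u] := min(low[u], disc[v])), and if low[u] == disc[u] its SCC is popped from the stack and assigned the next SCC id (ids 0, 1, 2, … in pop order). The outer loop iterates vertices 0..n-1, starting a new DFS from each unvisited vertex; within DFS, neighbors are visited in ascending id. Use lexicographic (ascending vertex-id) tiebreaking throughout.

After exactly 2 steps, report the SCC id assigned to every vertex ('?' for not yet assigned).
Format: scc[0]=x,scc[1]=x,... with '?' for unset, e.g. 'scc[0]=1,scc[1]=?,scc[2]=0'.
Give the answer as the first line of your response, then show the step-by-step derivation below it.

scc[0]=1,scc[1]=?,scc[2]=0,scc[3]=?,scc[4]=?,scc[5]=?,scc[6]=?,scc[7]=?

step 1: low=(low[0]=0,low[1]=?,low[2]=1,low[3]=?,low[4]=?,low[5]=?,low[6]=?,low[7]=?); scc=(scc[0]=?,scc[1]=?,scc[2]=0,scc[3]=?,scc[4]=?,scc[5]=?,scc[6]=?,scc[7]=?)
step 2: low=(low[0]=0,low[1]=?,low[2]=1,low[3]=?,low[4]=?,low[5]=?,low[6]=?,low[7]=?); scc=(scc[0]=1,scc[1]=?,scc[2]=0,scc[3]=?,scc[4]=?,scc[5]=?,scc[6]=?,scc[7]=?)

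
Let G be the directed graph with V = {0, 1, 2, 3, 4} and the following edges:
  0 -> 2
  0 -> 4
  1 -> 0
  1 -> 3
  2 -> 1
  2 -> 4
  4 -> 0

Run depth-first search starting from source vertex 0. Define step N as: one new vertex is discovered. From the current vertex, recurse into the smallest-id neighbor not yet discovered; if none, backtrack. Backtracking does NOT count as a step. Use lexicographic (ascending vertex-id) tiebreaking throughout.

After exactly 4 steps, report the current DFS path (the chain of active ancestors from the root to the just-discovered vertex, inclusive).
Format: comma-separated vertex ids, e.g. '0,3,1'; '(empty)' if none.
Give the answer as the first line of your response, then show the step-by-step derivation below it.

0,2,1,3

step 1: discover 0; path=0; order=0
step 2: discover 2; path=0>2; order=0,2
step 3: discover 1; path=0>2>1; order=0,2,1
step 4: discover 3; path=0>2>1>3; order=0,2,1,3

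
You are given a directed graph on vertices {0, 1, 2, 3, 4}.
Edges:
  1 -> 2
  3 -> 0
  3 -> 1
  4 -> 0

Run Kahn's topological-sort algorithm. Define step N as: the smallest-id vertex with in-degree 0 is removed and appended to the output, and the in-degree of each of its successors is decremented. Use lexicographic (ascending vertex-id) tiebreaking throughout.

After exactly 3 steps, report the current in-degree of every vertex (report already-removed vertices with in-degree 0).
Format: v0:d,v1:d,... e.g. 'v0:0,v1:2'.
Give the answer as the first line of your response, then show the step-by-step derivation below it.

v0:1,v1:0,v2:0,v3:0,v4:0

step 1: output 3; order=[3]; indeg=(1,0,1,0,0)
step 2: output 1; order=[3,1]; indeg=(1,0,0,0,0)
step 3: output 2; order=[3,1,2]; indeg=(1,0,0,0,0)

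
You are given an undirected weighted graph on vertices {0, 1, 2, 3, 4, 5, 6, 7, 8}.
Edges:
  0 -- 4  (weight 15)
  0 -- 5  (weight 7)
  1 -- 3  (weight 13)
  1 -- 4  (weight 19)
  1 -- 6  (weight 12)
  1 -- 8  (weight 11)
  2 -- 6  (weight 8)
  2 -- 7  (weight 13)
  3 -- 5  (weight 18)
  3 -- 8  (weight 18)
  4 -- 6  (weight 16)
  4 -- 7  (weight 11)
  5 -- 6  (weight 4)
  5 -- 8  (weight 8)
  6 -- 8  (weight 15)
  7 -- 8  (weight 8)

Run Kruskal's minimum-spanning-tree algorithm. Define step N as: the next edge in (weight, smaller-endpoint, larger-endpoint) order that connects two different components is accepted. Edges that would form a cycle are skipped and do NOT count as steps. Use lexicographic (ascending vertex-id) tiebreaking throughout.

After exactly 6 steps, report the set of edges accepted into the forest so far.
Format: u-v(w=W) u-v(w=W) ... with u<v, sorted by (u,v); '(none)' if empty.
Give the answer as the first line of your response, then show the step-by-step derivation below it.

0-5(w=7) 1-8(w=11) 2-6(w=8) 5-6(w=4) 5-8(w=8) 7-8(w=8)

step 1: add edge 5-6 (w=4); MST = {5-6(w=4)}
step 2: add edge 0-5 (w=7); MST = {0-5(w=7) 5-6(w=4)}
step 3: add edge 2-6 (w=8); MST = {0-5(w=7) 2-6(w=8) 5-6(w=4)}
step 4: add edge 5-8 (w=8); MST = {0-5(w=7) 2-6(w=8) 5-6(w=4) 5-8(w=8)}
step 5: add edge 7-8 (w=8); MST = {0-5(w=7) 2-6(w=8) 5-6(w=4) 5-8(w=8) 7-8(w=8)}
step 6: add edge 1-8 (w=11); MST = {0-5(w=7) 1-8(w=11) 2-6(w=8) 5-6(w=4) 5-8(w=8) 7-8(w=8)}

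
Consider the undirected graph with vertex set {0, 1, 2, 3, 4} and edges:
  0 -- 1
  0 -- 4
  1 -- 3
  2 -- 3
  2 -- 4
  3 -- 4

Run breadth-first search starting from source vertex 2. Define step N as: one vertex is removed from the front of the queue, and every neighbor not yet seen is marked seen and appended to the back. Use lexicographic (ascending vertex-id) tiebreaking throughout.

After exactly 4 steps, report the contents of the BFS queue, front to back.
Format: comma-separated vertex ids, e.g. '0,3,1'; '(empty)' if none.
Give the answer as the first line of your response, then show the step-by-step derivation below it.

0

step 1: dequeue 2; queue=[3,4]; order=2
step 2: dequeue 3; queue=[4,1]; order=2,3
step 3: dequeue 4; queue=[1,0]; order=2,3,4
step 4: dequeue 1; queue=[0]; order=2,3,4,1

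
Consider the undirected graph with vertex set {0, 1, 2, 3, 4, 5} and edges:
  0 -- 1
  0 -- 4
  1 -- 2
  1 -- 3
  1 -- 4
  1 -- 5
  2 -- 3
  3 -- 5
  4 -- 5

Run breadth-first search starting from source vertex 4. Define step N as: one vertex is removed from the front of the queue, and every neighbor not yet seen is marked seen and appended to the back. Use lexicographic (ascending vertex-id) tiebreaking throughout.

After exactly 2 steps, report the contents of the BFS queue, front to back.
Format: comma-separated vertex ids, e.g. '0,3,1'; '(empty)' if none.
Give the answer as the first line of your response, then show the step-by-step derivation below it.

1,5

step 1: dequeue 4; queue=[0,1,5]; order=4
step 2: dequeue 0; queue=[1,5]; order=4,0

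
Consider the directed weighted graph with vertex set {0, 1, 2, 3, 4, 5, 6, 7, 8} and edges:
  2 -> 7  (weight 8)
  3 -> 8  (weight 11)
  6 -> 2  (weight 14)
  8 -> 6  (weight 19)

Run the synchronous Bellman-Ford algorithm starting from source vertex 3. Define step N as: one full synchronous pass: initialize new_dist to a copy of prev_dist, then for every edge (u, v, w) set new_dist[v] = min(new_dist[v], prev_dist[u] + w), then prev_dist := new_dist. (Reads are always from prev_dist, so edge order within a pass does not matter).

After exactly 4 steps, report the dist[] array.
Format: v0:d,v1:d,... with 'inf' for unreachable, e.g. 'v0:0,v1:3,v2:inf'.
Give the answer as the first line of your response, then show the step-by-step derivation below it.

v0:inf,v1:inf,v2:44,v3:0,v4:inf,v5:inf,v6:30,v7:52,v8:11

step 1: dist = v0:inf,v1:inf,v2:inf,v3:0,v4:inf,v5:inf,v6:inf,v7:inf,v8:11
step 2: dist = v0:inf,v1:inf,v2:inf,v3:0,v4:inf,v5:inf,v6:30,v7:inf,v8:11
step 3: dist = v0:inf,v1:inf,v2:44,v3:0,v4:inf,v5:inf,v6:30,v7:inf,v8:11
step 4: dist = v0:inf,v1:inf,v2:44,v3:0,v4:inf,v5:inf,v6:30,v7:52,v8:11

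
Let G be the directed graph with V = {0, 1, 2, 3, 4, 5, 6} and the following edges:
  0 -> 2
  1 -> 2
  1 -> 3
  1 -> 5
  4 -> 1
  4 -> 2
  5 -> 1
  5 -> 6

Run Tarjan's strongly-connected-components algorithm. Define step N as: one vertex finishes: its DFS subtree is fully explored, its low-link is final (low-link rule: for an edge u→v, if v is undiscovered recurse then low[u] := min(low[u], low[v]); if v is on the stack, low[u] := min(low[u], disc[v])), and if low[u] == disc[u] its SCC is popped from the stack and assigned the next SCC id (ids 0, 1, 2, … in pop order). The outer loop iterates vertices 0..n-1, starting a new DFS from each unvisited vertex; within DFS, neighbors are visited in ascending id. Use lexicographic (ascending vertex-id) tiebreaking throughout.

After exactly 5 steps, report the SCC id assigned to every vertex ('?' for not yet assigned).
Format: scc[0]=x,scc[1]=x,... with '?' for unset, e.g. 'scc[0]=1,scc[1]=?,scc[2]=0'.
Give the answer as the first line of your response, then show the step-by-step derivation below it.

scc[0]=1,scc[1]=?,scc[2]=0,scc[3]=2,scc[4]=?,scc[5]=?,scc[6]=3

step 1: low=(low[0]=0,low[1]=?,low[2]=1,low[3]=?,low[4]=?,low[5]=?,low[6]=?); scc=(scc[0]=?,scc[1]=?,scc[2]=0,scc[3]=?,scc[4]=?,scc[5]=?,scc[6]=?)
step 2: low=(low[0]=0,low[1]=?,low[2]=1,low[3]=?,low[4]=?,low[5]=?,low[6]=?); scc=(scc[0]=1,scc[1]=?,scc[2]=0,scc[3]=?,scc[4]=?,scc[5]=?,scc[6]=?)
step 3: low=(low[0]=0,low[1]=2,low[2]=1,low[3]=3,low[4]=?,low[5]=?,low[6]=?); scc=(scc[0]=1,scc[1]=?,scc[2]=0,scc[3]=2,scc[4]=?,scc[5]=?,scc[6]=?)
step 4: low=(low[0]=0,low[1]=2,low[2]=1,low[3]=3,low[4]=?,low[5]=2,low[6]=5); scc=(scc[0]=1,scc[1]=?,scc[2]=0,scc[3]=2,scc[4]=?,scc[5]=?,scc[6]=3)
step 5: low=(low[0]=0,low[1]=2,low[2]=1,low[3]=3,low[4]=?,low[5]=2,low[6]=5); scc=(scc[0]=1,scc[1]=?,scc[2]=0,scc[3]=2,scc[4]=?,scc[5]=?,scc[6]=3)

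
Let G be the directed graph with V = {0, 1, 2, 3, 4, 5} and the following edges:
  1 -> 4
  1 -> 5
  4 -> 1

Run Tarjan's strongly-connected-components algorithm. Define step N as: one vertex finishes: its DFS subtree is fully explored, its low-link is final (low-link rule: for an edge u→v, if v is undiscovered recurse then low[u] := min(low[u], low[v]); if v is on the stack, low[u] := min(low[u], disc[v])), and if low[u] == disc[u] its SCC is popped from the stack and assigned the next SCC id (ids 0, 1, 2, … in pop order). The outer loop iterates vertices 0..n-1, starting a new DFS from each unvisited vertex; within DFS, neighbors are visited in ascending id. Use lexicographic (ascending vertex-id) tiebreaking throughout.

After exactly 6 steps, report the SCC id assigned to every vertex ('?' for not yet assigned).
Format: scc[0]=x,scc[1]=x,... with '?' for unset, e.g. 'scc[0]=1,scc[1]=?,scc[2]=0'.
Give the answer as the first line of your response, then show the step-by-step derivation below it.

scc[0]=0,scc[1]=2,scc[2]=3,scc[3]=4,scc[4]=2,scc[5]=1

step 1: low=(low[0]=0,low[1]=?,low[2]=?,low[3]=?,low[4]=?,low[5]=?); scc=(scc[0]=0,scc[1]=?,scc[2]=?,scc[3]=?,scc[4]=?,scc[5]=?)
step 2: low=(low[0]=0,low[1]=1,low[2]=?,low[3]=?,low[4]=1,low[5]=?); scc=(scc[0]=0,scc[1]=?,scc[2]=?,scc[3]=?,scc[4]=?,scc[5]=?)
step 3: low=(low[0]=0,low[1]=1,low[2]=?,low[3]=?,low[4]=1,low[5]=3); scc=(scc[0]=0,scc[1]=?,scc[2]=?,scc[3]=?,scc[4]=?,scc[5]=1)
step 4: low=(low[0]=0,low[1]=1,low[2]=?,low[3]=?,low[4]=1,low[5]=3); scc=(scc[0]=0,scc[1]=2,scc[2]=?,scc[3]=?,scc[4]=2,scc[5]=1)
step 5: low=(low[0]=0,low[1]=1,low[2]=4,low[3]=?,low[4]=1,low[5]=3); scc=(scc[0]=0,scc[1]=2,scc[2]=3,scc[3]=?,scc[4]=2,scc[5]=1)
step 6: low=(low[0]=0,low[1]=1,low[2]=4,low[3]=5,low[4]=1,low[5]=3); scc=(scc[0]=0,scc[1]=2,scc[2]=3,scc[3]=4,scc[4]=2,scc[5]=1)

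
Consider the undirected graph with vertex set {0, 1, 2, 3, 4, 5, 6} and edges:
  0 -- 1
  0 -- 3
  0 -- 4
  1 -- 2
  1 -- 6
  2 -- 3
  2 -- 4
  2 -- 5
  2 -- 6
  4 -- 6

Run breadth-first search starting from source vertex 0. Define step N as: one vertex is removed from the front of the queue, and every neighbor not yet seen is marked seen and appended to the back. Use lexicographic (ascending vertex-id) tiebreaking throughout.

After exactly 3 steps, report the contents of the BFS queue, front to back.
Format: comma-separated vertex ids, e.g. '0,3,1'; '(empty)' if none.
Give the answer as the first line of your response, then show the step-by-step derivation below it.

4,2,6

step 1: dequeue 0; queue=[1,3,4]; order=0
step 2: dequeue 1; queue=[3,4,2,6]; order=0,1
step 3: dequeue 3; queue=[4,2,6]; order=0,1,3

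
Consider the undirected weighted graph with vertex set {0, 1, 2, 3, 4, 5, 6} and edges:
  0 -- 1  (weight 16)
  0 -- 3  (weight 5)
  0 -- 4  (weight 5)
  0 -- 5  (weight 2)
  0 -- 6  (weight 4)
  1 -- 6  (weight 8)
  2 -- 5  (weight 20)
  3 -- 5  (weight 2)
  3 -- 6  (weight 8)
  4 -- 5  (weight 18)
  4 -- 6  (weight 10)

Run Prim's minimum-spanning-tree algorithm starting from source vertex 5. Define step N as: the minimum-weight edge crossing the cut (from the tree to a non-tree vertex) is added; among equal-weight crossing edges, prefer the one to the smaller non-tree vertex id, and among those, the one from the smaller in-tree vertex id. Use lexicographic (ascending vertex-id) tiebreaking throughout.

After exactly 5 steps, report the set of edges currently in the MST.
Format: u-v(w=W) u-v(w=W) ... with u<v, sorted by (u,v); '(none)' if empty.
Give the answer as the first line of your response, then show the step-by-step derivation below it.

0-4(w=5) 0-5(w=2) 0-6(w=4) 1-6(w=8) 3-5(w=2)

step 1: add edge 0-5 (w=2); MST = {0-5(w=2)}
step 2: add edge 3-5 (w=2); MST = {0-5(w=2) 3-5(w=2)}
step 3: add edge 0-6 (w=4); MST = {0-5(w=2) 0-6(w=4) 3-5(w=2)}
step 4: add edge 0-4 (w=5); MST = {0-4(w=5) 0-5(w=2) 0-6(w=4) 3-5(w=2)}
step 5: add edge 1-6 (w=8); MST = {0-4(w=5) 0-5(w=2) 0-6(w=4) 1-6(w=8) 3-5(w=2)}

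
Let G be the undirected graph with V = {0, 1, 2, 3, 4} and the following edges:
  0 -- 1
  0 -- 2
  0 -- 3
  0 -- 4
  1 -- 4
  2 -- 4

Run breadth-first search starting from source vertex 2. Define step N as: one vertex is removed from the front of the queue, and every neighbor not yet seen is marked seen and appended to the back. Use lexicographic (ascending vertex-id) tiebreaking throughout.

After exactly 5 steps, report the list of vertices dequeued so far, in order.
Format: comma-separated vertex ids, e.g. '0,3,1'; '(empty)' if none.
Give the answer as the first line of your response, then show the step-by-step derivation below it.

2,0,4,1,3

step 1: dequeue 2; queue=[0,4]; order=2
step 2: dequeue 0; queue=[4,1,3]; order=2,0
step 3: dequeue 4; queue=[1,3]; order=2,0,4
step 4: dequeue 1; queue=[3]; order=2,0,4,1
step 5: dequeue 3; queue=[(empty)]; order=2,0,4,1,3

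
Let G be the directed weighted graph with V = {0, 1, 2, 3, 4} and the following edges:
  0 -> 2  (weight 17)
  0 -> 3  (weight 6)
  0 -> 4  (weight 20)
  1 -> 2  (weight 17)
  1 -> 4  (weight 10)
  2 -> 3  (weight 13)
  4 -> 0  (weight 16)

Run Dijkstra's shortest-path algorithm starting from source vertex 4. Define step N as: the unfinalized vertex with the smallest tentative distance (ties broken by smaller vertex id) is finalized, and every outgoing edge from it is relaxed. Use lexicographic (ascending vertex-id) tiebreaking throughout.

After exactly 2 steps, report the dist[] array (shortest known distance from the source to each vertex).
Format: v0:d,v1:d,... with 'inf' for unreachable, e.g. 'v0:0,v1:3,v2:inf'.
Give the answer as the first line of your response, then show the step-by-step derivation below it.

v0:16,v1:inf,v2:33,v3:22,v4:0

step 1: dist = v0:16,v1:inf,v2:inf,v3:inf,v4:0
step 2: dist = v0:16,v1:inf,v2:33,v3:22,v4:0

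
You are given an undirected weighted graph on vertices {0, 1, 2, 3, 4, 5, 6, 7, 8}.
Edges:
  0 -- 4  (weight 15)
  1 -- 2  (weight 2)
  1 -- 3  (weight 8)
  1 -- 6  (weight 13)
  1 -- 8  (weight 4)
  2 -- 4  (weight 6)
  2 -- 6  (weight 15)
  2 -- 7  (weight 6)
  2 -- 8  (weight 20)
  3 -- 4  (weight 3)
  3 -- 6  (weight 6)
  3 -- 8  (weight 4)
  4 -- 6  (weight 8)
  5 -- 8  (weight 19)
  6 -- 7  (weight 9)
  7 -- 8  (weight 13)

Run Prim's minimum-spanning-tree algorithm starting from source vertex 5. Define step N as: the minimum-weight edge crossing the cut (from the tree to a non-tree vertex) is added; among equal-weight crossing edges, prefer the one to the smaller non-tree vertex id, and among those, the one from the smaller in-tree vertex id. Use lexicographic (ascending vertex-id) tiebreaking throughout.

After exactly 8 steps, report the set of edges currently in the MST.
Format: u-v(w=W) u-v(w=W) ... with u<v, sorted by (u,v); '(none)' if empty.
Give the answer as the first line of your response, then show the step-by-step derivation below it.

0-4(w=15) 1-2(w=2) 1-8(w=4) 2-7(w=6) 3-4(w=3) 3-6(w=6) 3-8(w=4) 5-8(w=19)

step 1: add edge 5-8 (w=19); MST = {5-8(w=19)}
step 2: add edge 1-8 (w=4); MST = {1-8(w=4) 5-8(w=19)}
step 3: add edge 1-2 (w=2); MST = {1-2(w=2) 1-8(w=4) 5-8(w=19)}
step 4: add edge 3-8 (w=4); MST = {1-2(w=2) 1-8(w=4) 3-8(w=4) 5-8(w=19)}
step 5: add edge 3-4 (w=3); MST = {1-2(w=2) 1-8(w=4) 3-4(w=3) 3-8(w=4) 5-8(w=19)}
step 6: add edge 3-6 (w=6); MST = {1-2(w=2) 1-8(w=4) 3-4(w=3) 3-6(w=6) 3-8(w=4) 5-8(w=19)}
step 7: add edge 2-7 (w=6); MST = {1-2(w=2) 1-8(w=4) 2-7(w=6) 3-4(w=3) 3-6(w=6) 3-8(w=4) 5-8(w=19)}
step 8: add edge 0-4 (w=15); MST = {0-4(w=15) 1-2(w=2) 1-8(w=4) 2-7(w=6) 3-4(w=3) 3-6(w=6) 3-8(w=4) 5-8(w=19)}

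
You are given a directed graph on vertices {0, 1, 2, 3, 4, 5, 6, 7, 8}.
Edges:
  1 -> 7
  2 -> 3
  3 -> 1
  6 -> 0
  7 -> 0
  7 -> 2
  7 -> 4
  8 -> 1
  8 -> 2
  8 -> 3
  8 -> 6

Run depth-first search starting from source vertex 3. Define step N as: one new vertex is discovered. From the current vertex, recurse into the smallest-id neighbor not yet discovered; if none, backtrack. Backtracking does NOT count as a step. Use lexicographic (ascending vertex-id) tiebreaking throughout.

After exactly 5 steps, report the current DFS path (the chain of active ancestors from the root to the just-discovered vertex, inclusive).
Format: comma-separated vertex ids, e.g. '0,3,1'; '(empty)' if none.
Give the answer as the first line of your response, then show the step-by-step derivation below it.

3,1,7,2

step 1: discover 3; path=3; order=3
step 2: discover 1; path=3>1; order=3,1
step 3: discover 7; path=3>1>7; order=3,1,7
step 4: discover 0; path=3>1>7>0; order=3,1,7,0
step 5: discover 2; path=3>1>7>2; order=3,1,7,0,2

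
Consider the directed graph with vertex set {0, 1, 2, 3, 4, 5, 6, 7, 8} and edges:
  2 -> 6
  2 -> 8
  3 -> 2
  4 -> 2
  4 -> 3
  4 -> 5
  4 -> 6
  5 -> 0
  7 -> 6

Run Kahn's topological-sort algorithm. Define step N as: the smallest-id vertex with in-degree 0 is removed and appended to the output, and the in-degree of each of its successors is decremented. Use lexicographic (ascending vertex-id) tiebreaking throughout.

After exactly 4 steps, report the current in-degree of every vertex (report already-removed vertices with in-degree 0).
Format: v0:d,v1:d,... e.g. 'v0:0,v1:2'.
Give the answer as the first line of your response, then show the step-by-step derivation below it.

v0:1,v1:0,v2:0,v3:0,v4:0,v5:0,v6:1,v7:0,v8:0

step 1: output 1; order=[1]; indeg=(1,0,2,1,0,1,3,0,1)
step 2: output 4; order=[1,4]; indeg=(1,0,1,0,0,0,2,0,1)
step 3: output 3; order=[1,4,3]; indeg=(1,0,0,0,0,0,2,0,1)
step 4: output 2; order=[1,4,3,2]; indeg=(1,0,0,0,0,0,1,0,0)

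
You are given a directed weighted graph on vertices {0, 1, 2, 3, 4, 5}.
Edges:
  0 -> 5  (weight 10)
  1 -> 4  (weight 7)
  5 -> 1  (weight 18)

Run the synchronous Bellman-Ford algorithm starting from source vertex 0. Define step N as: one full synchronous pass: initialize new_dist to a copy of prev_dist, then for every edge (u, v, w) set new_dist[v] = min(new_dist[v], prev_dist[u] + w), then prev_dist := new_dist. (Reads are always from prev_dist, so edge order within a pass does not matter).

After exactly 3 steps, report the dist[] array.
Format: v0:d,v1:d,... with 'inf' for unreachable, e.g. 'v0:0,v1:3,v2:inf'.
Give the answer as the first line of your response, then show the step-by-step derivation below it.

v0:0,v1:28,v2:inf,v3:inf,v4:35,v5:10

step 1: dist = v0:0,v1:inf,v2:inf,v3:inf,v4:inf,v5:10
step 2: dist = v0:0,v1:28,v2:inf,v3:inf,v4:inf,v5:10
step 3: dist = v0:0,v1:28,v2:inf,v3:inf,v4:35,v5:10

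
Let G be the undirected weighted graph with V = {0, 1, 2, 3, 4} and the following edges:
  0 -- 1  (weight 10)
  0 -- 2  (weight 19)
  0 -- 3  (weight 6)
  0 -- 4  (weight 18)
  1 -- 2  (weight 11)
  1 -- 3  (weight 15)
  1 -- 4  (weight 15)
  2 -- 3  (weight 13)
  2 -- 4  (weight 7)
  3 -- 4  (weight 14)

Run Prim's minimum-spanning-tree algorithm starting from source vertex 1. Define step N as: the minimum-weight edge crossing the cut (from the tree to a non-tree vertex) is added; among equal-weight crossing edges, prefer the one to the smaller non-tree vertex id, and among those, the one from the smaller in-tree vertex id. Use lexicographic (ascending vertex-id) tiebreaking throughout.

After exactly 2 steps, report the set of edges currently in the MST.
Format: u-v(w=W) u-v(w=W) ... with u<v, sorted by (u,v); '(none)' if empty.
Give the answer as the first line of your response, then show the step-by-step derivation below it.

0-1(w=10) 0-3(w=6)

step 1: add edge 0-1 (w=10); MST = {0-1(w=10)}
step 2: add edge 0-3 (w=6); MST = {0-1(w=10) 0-3(w=6)}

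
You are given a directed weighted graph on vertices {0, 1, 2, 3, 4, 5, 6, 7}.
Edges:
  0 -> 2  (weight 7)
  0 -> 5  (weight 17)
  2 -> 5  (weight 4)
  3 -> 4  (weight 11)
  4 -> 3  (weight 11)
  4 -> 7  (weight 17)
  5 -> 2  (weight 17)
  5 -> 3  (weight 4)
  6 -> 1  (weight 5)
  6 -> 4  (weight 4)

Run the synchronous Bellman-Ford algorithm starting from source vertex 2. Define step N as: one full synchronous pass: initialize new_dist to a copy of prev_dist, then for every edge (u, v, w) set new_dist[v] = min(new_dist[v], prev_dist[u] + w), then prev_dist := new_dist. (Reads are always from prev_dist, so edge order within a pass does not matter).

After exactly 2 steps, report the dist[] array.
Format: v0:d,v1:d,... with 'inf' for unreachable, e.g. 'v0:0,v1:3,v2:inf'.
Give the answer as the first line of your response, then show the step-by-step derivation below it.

v0:inf,v1:inf,v2:0,v3:8,v4:inf,v5:4,v6:inf,v7:inf

step 1: dist = v0:inf,v1:inf,v2:0,v3:inf,v4:inf,v5:4,v6:inf,v7:inf
step 2: dist = v0:inf,v1:inf,v2:0,v3:8,v4:inf,v5:4,v6:inf,v7:inf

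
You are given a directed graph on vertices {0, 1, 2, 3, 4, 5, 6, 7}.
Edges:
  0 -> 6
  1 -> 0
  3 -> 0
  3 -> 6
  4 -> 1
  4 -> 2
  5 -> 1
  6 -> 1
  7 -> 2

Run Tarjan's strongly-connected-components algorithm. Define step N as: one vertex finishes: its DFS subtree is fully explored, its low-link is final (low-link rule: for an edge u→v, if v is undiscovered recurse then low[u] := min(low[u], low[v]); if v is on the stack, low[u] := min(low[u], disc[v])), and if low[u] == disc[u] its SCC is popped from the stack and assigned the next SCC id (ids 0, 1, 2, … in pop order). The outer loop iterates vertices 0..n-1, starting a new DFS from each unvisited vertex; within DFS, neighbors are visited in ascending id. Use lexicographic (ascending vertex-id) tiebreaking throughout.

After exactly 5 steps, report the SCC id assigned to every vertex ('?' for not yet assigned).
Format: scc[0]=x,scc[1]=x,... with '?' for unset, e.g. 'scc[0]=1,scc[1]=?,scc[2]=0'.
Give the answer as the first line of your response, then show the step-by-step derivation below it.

scc[0]=0,scc[1]=0,scc[2]=1,scc[3]=2,scc[4]=?,scc[5]=?,scc[6]=0,scc[7]=?

step 1: low=(low[0]=0,low[1]=0,low[2]=?,low[3]=?,low[4]=?,low[5]=?,low[6]=1,low[7]=?); scc=(scc[0]=?,scc[1]=?,scc[2]=?,scc[3]=?,scc[4]=?,scc[5]=?,scc[6]=?,scc[7]=?)
step 2: low=(low[0]=0,low[1]=0,low[2]=?,low[3]=?,low[4]=?,low[5]=?,low[6]=0,low[7]=?); scc=(scc[0]=?,scc[1]=?,scc[2]=?,scc[3]=?,scc[4]=?,scc[5]=?,scc[6]=?,scc[7]=?)
step 3: low=(low[0]=0,low[1]=0,low[2]=?,low[3]=?,low[4]=?,low[5]=?,low[6]=0,low[7]=?); scc=(scc[0]=0,scc[1]=0,scc[2]=?,scc[3]=?,scc[4]=?,scc[5]=?,scc[6]=0,scc[7]=?)
step 4: low=(low[0]=0,low[1]=0,low[2]=3,low[3]=?,low[4]=?,low[5]=?,low[6]=0,low[7]=?); scc=(scc[0]=0,scc[1]=0,scc[2]=1,scc[3]=?,scc[4]=?,scc[5]=?,scc[6]=0,scc[7]=?)
step 5: low=(low[0]=0,low[1]=0,low[2]=3,low[3]=4,low[4]=?,low[5]=?,low[6]=0,low[7]=?); scc=(scc[0]=0,scc[1]=0,scc[2]=1,scc[3]=2,scc[4]=?,scc[5]=?,scc[6]=0,scc[7]=?)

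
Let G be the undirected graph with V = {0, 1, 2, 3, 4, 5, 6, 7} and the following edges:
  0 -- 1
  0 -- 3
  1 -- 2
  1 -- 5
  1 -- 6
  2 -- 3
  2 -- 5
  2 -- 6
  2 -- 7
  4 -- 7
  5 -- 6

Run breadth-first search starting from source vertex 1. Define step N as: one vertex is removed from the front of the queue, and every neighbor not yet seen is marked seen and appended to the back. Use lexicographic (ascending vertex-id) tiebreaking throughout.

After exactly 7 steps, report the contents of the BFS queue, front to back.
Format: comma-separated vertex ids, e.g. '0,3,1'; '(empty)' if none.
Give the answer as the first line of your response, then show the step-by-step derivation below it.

4

step 1: dequeue 1; queue=[0,2,5,6]; order=1
step 2: dequeue 0; queue=[2,5,6,3]; order=1,0
step 3: dequeue 2; queue=[5,6,3,7]; order=1,0,2
step 4: dequeue 5; queue=[6,3,7]; order=1,0,2,5
step 5: dequeue 6; queue=[3,7]; order=1,0,2,5,6
step 6: dequeue 3; queue=[7]; order=1,0,2,5,6,3
step 7: dequeue 7; queue=[4]; order=1,0,2,5,6,3,7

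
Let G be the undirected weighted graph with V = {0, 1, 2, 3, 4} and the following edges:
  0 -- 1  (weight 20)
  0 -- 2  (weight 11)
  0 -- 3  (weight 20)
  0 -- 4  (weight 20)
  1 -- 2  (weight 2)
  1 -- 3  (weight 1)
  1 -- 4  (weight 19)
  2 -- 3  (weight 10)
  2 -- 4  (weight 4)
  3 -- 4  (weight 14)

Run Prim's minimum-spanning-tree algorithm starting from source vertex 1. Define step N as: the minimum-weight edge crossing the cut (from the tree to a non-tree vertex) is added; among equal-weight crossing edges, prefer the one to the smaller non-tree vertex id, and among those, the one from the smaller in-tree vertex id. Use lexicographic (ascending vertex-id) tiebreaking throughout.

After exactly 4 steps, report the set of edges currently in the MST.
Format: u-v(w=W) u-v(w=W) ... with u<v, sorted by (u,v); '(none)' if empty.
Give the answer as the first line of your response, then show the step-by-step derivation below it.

0-2(w=11) 1-2(w=2) 1-3(w=1) 2-4(w=4)

step 1: add edge 1-3 (w=1); MST = {1-3(w=1)}
step 2: add edge 1-2 (w=2); MST = {1-2(w=2) 1-3(w=1)}
step 3: add edge 2-4 (w=4); MST = {1-2(w=2) 1-3(w=1) 2-4(w=4)}
step 4: add edge 0-2 (w=11); MST = {0-2(w=11) 1-2(w=2) 1-3(w=1) 2-4(w=4)}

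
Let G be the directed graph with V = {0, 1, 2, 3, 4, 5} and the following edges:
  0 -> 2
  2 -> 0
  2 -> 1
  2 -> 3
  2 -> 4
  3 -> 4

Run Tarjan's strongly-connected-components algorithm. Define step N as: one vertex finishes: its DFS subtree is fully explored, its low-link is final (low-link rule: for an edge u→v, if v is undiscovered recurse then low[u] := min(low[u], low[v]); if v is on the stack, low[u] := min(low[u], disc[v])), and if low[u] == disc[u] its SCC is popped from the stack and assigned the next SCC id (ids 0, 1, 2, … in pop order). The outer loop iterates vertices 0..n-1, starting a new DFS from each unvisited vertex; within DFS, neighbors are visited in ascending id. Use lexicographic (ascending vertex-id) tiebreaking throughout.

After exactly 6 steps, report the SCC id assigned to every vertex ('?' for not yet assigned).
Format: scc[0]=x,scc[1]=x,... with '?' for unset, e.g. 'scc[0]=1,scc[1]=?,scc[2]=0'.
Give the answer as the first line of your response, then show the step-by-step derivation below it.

scc[0]=3,scc[1]=0,scc[2]=3,scc[3]=2,scc[4]=1,scc[5]=4

step 1: low=(low[0]=0,low[1]=2,low[2]=0,low[3]=?,low[4]=?,low[5]=?); scc=(scc[0]=?,scc[1]=0,scc[2]=?,scc[3]=?,scc[4]=?,scc[5]=?)
step 2: low=(low[0]=0,low[1]=2,low[2]=0,low[3]=3,low[4]=4,low[5]=?); scc=(scc[0]=?,scc[1]=0,scc[2]=?,scc[3]=?,scc[4]=1,scc[5]=?)
step 3: low=(low[0]=0,low[1]=2,low[2]=0,low[3]=3,low[4]=4,low[5]=?); scc=(scc[0]=?,scc[1]=0,scc[2]=?,scc[3]=2,scc[4]=1,scc[5]=?)
step 4: low=(low[0]=0,low[1]=2,low[2]=0,low[3]=3,low[4]=4,low[5]=?); scc=(scc[0]=?,scc[1]=0,scc[2]=?,scc[3]=2,scc[4]=1,scc[5]=?)
step 5: low=(low[0]=0,low[1]=2,low[2]=0,low[3]=3,low[4]=4,low[5]=?); scc=(scc[0]=3,scc[1]=0,scc[2]=3,scc[3]=2,scc[4]=1,scc[5]=?)
step 6: low=(low[0]=0,low[1]=2,low[2]=0,low[3]=3,low[4]=4,low[5]=5); scc=(scc[0]=3,scc[1]=0,scc[2]=3,scc[3]=2,scc[4]=1,scc[5]=4)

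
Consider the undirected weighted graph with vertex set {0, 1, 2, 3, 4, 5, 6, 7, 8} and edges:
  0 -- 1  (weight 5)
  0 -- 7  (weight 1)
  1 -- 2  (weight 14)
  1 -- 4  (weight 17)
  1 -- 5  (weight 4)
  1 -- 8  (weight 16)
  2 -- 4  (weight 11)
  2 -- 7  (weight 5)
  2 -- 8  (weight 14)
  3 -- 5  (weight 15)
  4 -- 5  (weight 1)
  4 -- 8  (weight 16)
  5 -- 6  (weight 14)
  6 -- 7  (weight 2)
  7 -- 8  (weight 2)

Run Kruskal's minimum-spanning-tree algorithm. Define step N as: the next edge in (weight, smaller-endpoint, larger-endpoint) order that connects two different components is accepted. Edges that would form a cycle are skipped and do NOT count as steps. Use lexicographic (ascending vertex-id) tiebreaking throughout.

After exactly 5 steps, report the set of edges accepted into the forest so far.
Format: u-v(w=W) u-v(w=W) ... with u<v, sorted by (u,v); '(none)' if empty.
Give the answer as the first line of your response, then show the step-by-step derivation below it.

0-7(w=1) 1-5(w=4) 4-5(w=1) 6-7(w=2) 7-8(w=2)

step 1: add edge 0-7 (w=1); MST = {0-7(w=1)}
step 2: add edge 4-5 (w=1); MST = {0-7(w=1) 4-5(w=1)}
step 3: add edge 6-7 (w=2); MST = {0-7(w=1) 4-5(w=1) 6-7(w=2)}
step 4: add edge 7-8 (w=2); MST = {0-7(w=1) 4-5(w=1) 6-7(w=2) 7-8(w=2)}
step 5: add edge 1-5 (w=4); MST = {0-7(w=1) 1-5(w=4) 4-5(w=1) 6-7(w=2) 7-8(w=2)}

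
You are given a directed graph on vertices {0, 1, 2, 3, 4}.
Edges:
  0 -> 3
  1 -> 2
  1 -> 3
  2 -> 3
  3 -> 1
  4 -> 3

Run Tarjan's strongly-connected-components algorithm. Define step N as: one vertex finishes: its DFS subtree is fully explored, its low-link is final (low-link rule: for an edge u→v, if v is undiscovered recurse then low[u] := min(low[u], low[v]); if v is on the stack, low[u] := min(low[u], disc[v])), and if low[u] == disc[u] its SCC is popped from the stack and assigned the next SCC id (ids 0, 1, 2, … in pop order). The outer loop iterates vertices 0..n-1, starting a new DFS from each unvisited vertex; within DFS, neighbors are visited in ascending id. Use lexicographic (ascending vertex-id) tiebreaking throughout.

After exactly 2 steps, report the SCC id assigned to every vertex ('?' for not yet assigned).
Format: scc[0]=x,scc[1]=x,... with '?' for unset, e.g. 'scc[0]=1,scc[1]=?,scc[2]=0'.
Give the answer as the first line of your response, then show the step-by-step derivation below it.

scc[0]=?,scc[1]=?,scc[2]=?,scc[3]=?,scc[4]=?

step 1: low=(low[0]=0,low[1]=2,low[2]=1,low[3]=1,low[4]=?); scc=(scc[0]=?,scc[1]=?,scc[2]=?,scc[3]=?,scc[4]=?)
step 2: low=(low[0]=0,low[1]=1,low[2]=1,low[3]=1,low[4]=?); scc=(scc[0]=?,scc[1]=?,scc[2]=?,scc[3]=?,scc[4]=?)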